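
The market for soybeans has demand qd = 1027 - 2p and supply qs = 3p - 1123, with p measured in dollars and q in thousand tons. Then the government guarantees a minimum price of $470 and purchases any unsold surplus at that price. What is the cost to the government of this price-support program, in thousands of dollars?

94000

Setting quantity demanded equal to quantity supplied, 1027 - 2p = 3p - 1123, gives p* = 430 and q* = 167.
Since 470 > 430, the floor is binding.
At p = 470: qd = 1027 - 2·470 = 87 and qs = 3·470 - 1123 = 287.
Surplus = qs - qd = 200.
Government expenditure = surplus × support price = 200 × 470 = 94000.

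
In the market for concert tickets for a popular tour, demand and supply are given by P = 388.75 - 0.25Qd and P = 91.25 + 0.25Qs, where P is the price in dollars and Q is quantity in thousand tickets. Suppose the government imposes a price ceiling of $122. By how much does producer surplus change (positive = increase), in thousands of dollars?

Rearranging demand gives Qd = 1555 - 4P; rearranging supply gives Qs = 4P - 365. Setting quantity demanded equal to quantity supplied, 1555 - 4P = 4P - 365, gives P* = 240 and Q* = 595.
The ceiling of 122 is below the equilibrium price 240, so it binds.
At P = 122: Qd = 1555 - 4·122 = 1067 and Qs = 4·122 - 365 = 123.
Producer surplus without the control is ½ · (240 - 91.25) · 595 = 44253.125.
With the ceiling, producers sell 123 units at 122, so PS = ½ · (122 - 91.25) · 123 = 1891.125.
Change in producer surplus = 1891.125 - 44253.125 = -42362.

-42362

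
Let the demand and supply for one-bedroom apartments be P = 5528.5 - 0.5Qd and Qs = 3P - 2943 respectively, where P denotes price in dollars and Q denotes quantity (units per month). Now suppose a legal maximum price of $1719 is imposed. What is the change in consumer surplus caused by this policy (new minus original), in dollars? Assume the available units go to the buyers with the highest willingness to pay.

-235928.25

Rearranging demand gives Qd = 11057 - 2P. Setting quantity demanded equal to quantity supplied, 11057 - 2P = 3P - 2943, gives P* = 2800 and Q* = 5457.
Since 1719 < 2800, the ceiling is binding.
At P = 1719: Qd = 11057 - 2·1719 = 7619 and Qs = 3·1719 - 2943 = 2214.
Consumer surplus without the control is ½ · (5528.5 - 2800) · 5457 = 7444712.25.
With the ceiling, 2214 units are sold at 1719 (assume they go to the highest-value buyers). The demand price at Q = 2214 is 4421.5, so CS = ½ · [(5528.5 - 1719) + (4421.5 - 1719)] · 2214 = 7208784.
Change in consumer surplus = 7208784 - 7444712.25 = -235928.25.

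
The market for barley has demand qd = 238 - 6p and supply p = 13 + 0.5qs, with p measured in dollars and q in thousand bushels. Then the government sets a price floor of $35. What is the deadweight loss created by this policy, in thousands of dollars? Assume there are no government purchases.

Rearranging supply gives qs = 2p - 26. Equilibrium: 238 - 6p = 2p - 26, so 264 = 8p and p* = 33, q* = 40.
Since 35 > 33, the floor is binding.
At p = 35: qd = 238 - 6·35 = 28 and qs = 2·35 - 26 = 44.
Quantity traded falls to 28. At q = 28 the demand price is (238 - 28)/6 = 35 and the supply price is (26 + 28)/2 = 27.
Deadweight loss = ½ · (35 - 27) · (40 - 28) = ½ · 8 · 12 = 48.

48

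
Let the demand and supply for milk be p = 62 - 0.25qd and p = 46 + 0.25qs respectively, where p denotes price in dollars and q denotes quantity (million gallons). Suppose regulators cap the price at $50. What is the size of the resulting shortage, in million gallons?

32

Rearranging demand gives qd = 248 - 4p; rearranging supply gives qs = 4p - 184. In a free market, 248 - 4p = 4p - 184 gives the equilibrium p* = 54, q* = 32.
The ceiling of 50 is below the equilibrium price 54, so it binds.
At p = 50: qd = 248 - 4·50 = 48 and qs = 4·50 - 184 = 16.
Shortage = qd - qs = 48 - 16 = 32.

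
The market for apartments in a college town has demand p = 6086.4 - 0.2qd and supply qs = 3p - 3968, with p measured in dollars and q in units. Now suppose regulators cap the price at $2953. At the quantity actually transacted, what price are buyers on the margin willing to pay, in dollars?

Rearranging demand gives qd = 30432 - 5p. Setting quantity demanded equal to quantity supplied, 30432 - 5p = 3p - 3968, gives p* = 4300 and q* = 8932.
The ceiling of 2953 is below the equilibrium price 4300, so it binds.
At p = 2953: qd = 30432 - 5·2953 = 15667 and qs = 3·2953 - 3968 = 4891.
Only 4891 units reach the market. On the demand curve, the marginal buyer's willingness to pay at q = 4891 is (30432 - 4891)/5 = 5108.2.

5108.2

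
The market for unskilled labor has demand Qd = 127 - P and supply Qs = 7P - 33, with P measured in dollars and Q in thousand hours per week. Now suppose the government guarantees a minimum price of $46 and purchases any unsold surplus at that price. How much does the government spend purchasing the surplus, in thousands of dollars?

Equilibrium: 127 - P = 7P - 33, so 160 = 8P and P* = 20, Q* = 107.
Since 46 > 20, the floor is binding.
At P = 46: Qd = 127 - 46 = 81 and Qs = 7·46 - 33 = 289.
Surplus = Qs - Qd = 208.
Government expenditure = surplus × support price = 208 × 46 = 9568.

9568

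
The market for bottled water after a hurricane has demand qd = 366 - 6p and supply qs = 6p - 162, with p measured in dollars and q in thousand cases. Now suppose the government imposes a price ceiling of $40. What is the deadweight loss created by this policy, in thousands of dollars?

Setting quantity demanded equal to quantity supplied, 366 - 6p = 6p - 162, gives p* = 44 and q* = 102.
The ceiling of 40 is below the equilibrium price 44, so it binds.
At p = 40: qd = 366 - 6·40 = 126 and qs = 6·40 - 162 = 78.
Quantity traded falls to 78. At q = 78 the demand price is (366 - 78)/6 = 48 and the supply price is (162 + 78)/6 = 40.
Deadweight loss = ½ · (48 - 40) · (102 - 78) = ½ · 8 · 24 = 96.

96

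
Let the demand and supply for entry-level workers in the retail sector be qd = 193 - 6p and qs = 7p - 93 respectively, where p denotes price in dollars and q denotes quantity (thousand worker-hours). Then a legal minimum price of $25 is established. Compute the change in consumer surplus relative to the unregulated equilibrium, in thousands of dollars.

Equilibrium: 193 - 6p = 7p - 93, so 286 = 13p and p* = 22, q* = 61.
The floor of 25 is above the equilibrium price 22, so it binds.
At p = 25: qd = 193 - 6·25 = 43 and qs = 7·25 - 93 = 82.
Consumer surplus without the control is ½ · (193/6 - 22) · 61 = 3721/12.
With the floor, consumers buy 43 units at 25, so CS = ½ · (193/6 - 25) · 43 = 1849/12.
Change in consumer surplus = 1849/12 - 3721/12 = -156.

-156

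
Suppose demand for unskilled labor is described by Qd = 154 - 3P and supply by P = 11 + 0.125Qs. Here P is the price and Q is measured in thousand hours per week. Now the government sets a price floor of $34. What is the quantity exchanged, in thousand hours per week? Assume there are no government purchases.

Rearranging supply gives Qs = 8P - 88. Equilibrium: 154 - 3P = 8P - 88, so 242 = 11P and P* = 22, Q* = 88.
The floor of 34 is above the equilibrium price 22, so it binds.
At P = 34: Qd = 154 - 3·34 = 52 and Qs = 8·34 - 88 = 184.
The quantity actually transacted is the short side, demand: 52.

52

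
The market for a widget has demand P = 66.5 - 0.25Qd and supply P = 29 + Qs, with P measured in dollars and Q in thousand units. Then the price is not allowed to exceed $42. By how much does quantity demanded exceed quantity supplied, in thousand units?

85

Rearranging demand gives Qd = 266 - 4P; rearranging supply gives Qs = P - 29. In a free market, 266 - 4P = P - 29 gives the equilibrium P* = 59, Q* = 30.
Because the ceiling (42) lies below the market-clearing price, it is binding.
At P = 42: Qd = 266 - 4·42 = 98 and Qs = 42 - 29 = 13.
Shortage = Qd - Qs = 98 - 13 = 85.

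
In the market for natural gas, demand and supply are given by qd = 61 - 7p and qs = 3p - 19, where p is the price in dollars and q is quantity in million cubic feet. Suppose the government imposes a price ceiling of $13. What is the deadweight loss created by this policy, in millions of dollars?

In a free market, 61 - 7p = 3p - 19 gives the equilibrium p* = 8, q* = 5.
Since 13 is above p* = 8, the ceiling does not bind and the free-market outcome prevails.
Since the control does not bind, no trades are prevented and deadweight loss is zero.

0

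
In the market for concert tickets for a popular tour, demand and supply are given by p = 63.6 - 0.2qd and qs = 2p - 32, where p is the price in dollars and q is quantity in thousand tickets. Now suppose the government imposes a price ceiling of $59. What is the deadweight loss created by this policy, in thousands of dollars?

0

Rearranging demand gives qd = 318 - 5p. Equilibrium: 318 - 5p = 2p - 32, so 350 = 7p and p* = 50, q* = 68.
The ceiling of 59 is above the equilibrium price 50, so it is not binding; the market clears at p* = 50, q* = 68.
Since the control does not bind, no trades are prevented and deadweight loss is zero.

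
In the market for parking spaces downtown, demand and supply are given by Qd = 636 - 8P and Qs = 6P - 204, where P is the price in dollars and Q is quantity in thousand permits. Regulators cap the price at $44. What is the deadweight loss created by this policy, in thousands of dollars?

Setting quantity demanded equal to quantity supplied, 636 - 8P = 6P - 204, gives P* = 60 and Q* = 156.
The ceiling of 44 is below the equilibrium price 60, so it binds.
At P = 44: Qd = 636 - 8·44 = 284 and Qs = 6·44 - 204 = 60.
Quantity traded falls to 60. At Q = 60 the demand price is (636 - 60)/8 = 72 and the supply price is (204 + 60)/6 = 44.
Deadweight loss = ½ · (72 - 44) · (156 - 60) = ½ · 28 · 96 = 1344.

1344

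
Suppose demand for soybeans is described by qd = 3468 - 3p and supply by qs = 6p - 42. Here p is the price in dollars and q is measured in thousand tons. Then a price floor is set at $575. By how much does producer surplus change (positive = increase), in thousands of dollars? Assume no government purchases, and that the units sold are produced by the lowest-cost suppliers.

Without the control the market clears where 3468 - 3p = 6p - 42, i.e. p* = 390 and q* = 2298.
The floor of 575 is above the equilibrium price 390, so it binds.
At p = 575: qd = 3468 - 3·575 = 1743 and qs = 6·575 - 42 = 3408.
Producer surplus without the control is ½ · (390 - 7) · 2298 = 440067.
With the floor, 1743 units are sold at 575. The supply price at q = 1743 is 297.5, so PS = ½ · [(575 - 7) + (575 - 297.5)] · 1743 = 736853.25.
Change in producer surplus = 736853.25 - 440067 = 296786.25.

296786.25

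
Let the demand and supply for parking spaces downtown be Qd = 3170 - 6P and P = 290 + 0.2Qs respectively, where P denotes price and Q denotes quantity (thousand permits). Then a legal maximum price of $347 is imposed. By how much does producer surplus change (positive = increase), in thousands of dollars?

-34127.5

Rearranging supply gives Qs = 5P - 1450. Equilibrium: 3170 - 6P = 5P - 1450, so 4620 = 11P and P* = 420, Q* = 650.
The ceiling of 347 is below the equilibrium price 420, so it binds.
At P = 347: Qd = 3170 - 6·347 = 1088 and Qs = 5·347 - 1450 = 285.
Producer surplus without the control is ½ · (420 - 290) · 650 = 42250.
With the ceiling, producers sell 285 units at 347, so PS = ½ · (347 - 290) · 285 = 8122.5.
Change in producer surplus = 8122.5 - 42250 = -34127.5.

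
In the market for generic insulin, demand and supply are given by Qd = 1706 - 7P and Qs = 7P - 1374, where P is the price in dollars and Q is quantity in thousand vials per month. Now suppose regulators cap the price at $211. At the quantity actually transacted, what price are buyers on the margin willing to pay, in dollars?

Without the control the market clears where 1706 - 7P = 7P - 1374, i.e. P* = 220 and Q* = 166.
Because the ceiling (211) lies below the market-clearing price, it is binding.
At P = 211: Qd = 1706 - 7·211 = 229 and Qs = 7·211 - 1374 = 103.
Only 103 units reach the market. On the demand curve, the marginal buyer's willingness to pay at Q = 103 is (1706 - 103)/7 = 229.

229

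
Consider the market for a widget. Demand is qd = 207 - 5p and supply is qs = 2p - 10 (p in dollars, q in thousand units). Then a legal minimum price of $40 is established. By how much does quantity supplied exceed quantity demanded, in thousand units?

Setting quantity demanded equal to quantity supplied, 207 - 5p = 2p - 10, gives p* = 31 and q* = 52.
Because the floor (40) lies above the market-clearing price, it is binding.
At p = 40: qd = 207 - 5·40 = 7 and qs = 2·40 - 10 = 70.
Surplus = qs - qd = 70 - 7 = 63.

63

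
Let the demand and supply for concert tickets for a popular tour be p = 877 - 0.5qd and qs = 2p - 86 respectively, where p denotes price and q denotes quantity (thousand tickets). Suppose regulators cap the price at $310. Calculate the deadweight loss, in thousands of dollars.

Rearranging demand gives qd = 1754 - 2p. Setting quantity demanded equal to quantity supplied, 1754 - 2p = 2p - 86, gives p* = 460 and q* = 834.
The ceiling of 310 is below the equilibrium price 460, so it binds.
At p = 310: qd = 1754 - 2·310 = 1134 and qs = 2·310 - 86 = 534.
Quantity traded falls to 534. At q = 534 the demand price is (1754 - 534)/2 = 610 and the supply price is (86 + 534)/2 = 310.
Deadweight loss = ½ · (610 - 310) · (834 - 534) = ½ · 300 · 300 = 45000.

45000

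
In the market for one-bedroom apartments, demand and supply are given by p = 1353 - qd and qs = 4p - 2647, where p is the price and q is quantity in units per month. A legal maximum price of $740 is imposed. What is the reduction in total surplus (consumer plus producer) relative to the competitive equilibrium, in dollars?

36000

Rearranging demand gives qd = 1353 - p. Equilibrium: 1353 - p = 4p - 2647, so 4000 = 5p and p* = 800, q* = 553.
Since 740 < 800, the ceiling is binding.
At p = 740: qd = 1353 - 740 = 613 and qs = 4·740 - 2647 = 313.
Quantity traded falls to 313. At q = 313 the demand price is 1353 - 313 = 1040 and the supply price is (2647 + 313)/4 = 740.
Deadweight loss = ½ · (1040 - 740) · (553 - 313) = ½ · 300 · 240 = 36000.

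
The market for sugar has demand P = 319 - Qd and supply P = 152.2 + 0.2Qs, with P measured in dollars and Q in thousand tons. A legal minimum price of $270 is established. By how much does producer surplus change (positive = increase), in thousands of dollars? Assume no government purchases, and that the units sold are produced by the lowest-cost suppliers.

3600

Rearranging demand gives Qd = 319 - P; rearranging supply gives Qs = 5P - 761. In a free market, 319 - P = 5P - 761 gives the equilibrium P* = 180, Q* = 139.
Because the floor (270) lies above the market-clearing price, it is binding.
At P = 270: Qd = 319 - 270 = 49 and Qs = 5·270 - 761 = 589.
Producer surplus without the control is ½ · (180 - 152.2) · 139 = 1932.1.
With the floor, 49 units are sold at 270. The supply price at Q = 49 is 162, so PS = ½ · [(270 - 152.2) + (270 - 162)] · 49 = 5532.1.
Change in producer surplus = 5532.1 - 1932.1 = 3600.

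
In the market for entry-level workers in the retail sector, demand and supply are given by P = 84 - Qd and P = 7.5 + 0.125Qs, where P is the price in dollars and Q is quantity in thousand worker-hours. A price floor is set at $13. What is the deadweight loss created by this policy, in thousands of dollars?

Rearranging demand gives Qd = 84 - P; rearranging supply gives Qs = 8P - 60. Equilibrium: 84 - P = 8P - 60, so 144 = 9P and P* = 16, Q* = 68.
The floor of 13 is below the equilibrium price 16, so it is not binding; the market clears at P* = 16, Q* = 68.
Since the control does not bind, no trades are prevented and deadweight loss is zero.

0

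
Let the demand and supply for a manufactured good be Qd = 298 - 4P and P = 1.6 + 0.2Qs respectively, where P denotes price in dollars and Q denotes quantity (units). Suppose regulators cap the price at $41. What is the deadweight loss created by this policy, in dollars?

0

Rearranging supply gives Qs = 5P - 8. Without the control the market clears where 298 - 4P = 5P - 8, i.e. P* = 34 and Q* = 162.
The ceiling of 41 is above the equilibrium price 34, so it is not binding; the market clears at P* = 34, Q* = 162.
Since the control does not bind, no trades are prevented and deadweight loss is zero.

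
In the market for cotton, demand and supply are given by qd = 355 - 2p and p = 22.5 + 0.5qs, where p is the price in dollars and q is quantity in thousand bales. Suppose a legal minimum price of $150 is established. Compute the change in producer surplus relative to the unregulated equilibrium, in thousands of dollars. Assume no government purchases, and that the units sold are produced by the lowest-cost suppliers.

250

Rearranging supply gives qs = 2p - 45. Setting quantity demanded equal to quantity supplied, 355 - 2p = 2p - 45, gives p* = 100 and q* = 155.
Because the floor (150) lies above the market-clearing price, it is binding.
At p = 150: qd = 355 - 2·150 = 55 and qs = 2·150 - 45 = 255.
Producer surplus without the control is ½ · (100 - 22.5) · 155 = 6006.25.
With the floor, 55 units are sold at 150. The supply price at q = 55 is 50, so PS = ½ · [(150 - 22.5) + (150 - 50)] · 55 = 6256.25.
Change in producer surplus = 6256.25 - 6006.25 = 250.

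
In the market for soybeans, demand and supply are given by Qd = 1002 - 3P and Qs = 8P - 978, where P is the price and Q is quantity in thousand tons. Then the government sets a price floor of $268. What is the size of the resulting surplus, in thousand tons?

Without the control the market clears where 1002 - 3P = 8P - 978, i.e. P* = 180 and Q* = 462.
Because the floor (268) lies above the market-clearing price, it is binding.
At P = 268: Qd = 1002 - 3·268 = 198 and Qs = 8·268 - 978 = 1166.
Surplus = Qs - Qd = 1166 - 198 = 968.

968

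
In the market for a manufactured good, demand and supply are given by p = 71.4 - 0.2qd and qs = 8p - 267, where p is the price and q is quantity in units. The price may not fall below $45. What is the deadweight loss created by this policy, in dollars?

Rearranging demand gives qd = 357 - 5p. Setting quantity demanded equal to quantity supplied, 357 - 5p = 8p - 267, gives p* = 48 and q* = 117.
Since 45 is below p* = 48, the floor does not bind and the free-market outcome prevails.
Since the control does not bind, no trades are prevented and deadweight loss is zero.

0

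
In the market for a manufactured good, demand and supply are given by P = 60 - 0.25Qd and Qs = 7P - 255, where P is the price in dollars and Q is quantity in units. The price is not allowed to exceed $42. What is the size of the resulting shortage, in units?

Rearranging demand gives Qd = 240 - 4P. Equilibrium: 240 - 4P = 7P - 255, so 495 = 11P and P* = 45, Q* = 60.
Since 42 < 45, the ceiling is binding.
At P = 42: Qd = 240 - 4·42 = 72 and Qs = 7·42 - 255 = 39.
Shortage = Qd - Qs = 72 - 39 = 33.

33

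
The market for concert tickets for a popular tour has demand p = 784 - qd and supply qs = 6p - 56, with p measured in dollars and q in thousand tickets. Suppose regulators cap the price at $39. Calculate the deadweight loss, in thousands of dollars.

137781

Rearranging demand gives qd = 784 - p. In a free market, 784 - p = 6p - 56 gives the equilibrium p* = 120, q* = 664.
Since 39 < 120, the ceiling is binding.
At p = 39: qd = 784 - 39 = 745 and qs = 6·39 - 56 = 178.
Quantity traded falls to 178. At q = 178 the demand price is 784 - 178 = 606 and the supply price is (56 + 178)/6 = 39.
Deadweight loss = ½ · (606 - 39) · (664 - 178) = ½ · 567 · 486 = 137781.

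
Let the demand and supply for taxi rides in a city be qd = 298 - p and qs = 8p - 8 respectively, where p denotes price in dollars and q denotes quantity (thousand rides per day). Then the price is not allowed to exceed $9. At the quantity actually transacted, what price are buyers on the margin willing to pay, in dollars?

Without the control the market clears where 298 - p = 8p - 8, i.e. p* = 34 and q* = 264.
The ceiling of 9 is below the equilibrium price 34, so it binds.
At p = 9: qd = 298 - 9 = 289 and qs = 8·9 - 8 = 64.
Only 64 units reach the market. On the demand curve, the marginal buyer's willingness to pay at q = 64 is (298 - 64) = 234.

234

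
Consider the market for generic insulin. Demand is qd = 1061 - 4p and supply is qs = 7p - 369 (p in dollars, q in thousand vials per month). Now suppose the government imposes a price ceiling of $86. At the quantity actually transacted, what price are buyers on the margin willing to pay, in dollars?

207

In a free market, 1061 - 4p = 7p - 369 gives the equilibrium p* = 130, q* = 541.
Because the ceiling (86) lies below the market-clearing price, it is binding.
At p = 86: qd = 1061 - 4·86 = 717 and qs = 7·86 - 369 = 233.
Only 233 units reach the market. On the demand curve, the marginal buyer's willingness to pay at q = 233 is (1061 - 233)/4 = 207.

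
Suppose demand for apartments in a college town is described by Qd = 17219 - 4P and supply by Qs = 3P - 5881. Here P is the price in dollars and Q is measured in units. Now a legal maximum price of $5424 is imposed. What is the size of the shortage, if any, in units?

Setting quantity demanded equal to quantity supplied, 17219 - 4P = 3P - 5881, gives P* = 3300 and Q* = 4019.
Since 5424 is above P* = 3300, the ceiling does not bind and the free-market outcome prevails.
Since the control does not bind, there is no shortage.

0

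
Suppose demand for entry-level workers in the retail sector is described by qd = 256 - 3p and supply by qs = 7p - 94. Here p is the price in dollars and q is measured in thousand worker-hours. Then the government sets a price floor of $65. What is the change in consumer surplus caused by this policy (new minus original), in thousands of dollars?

Equilibrium: 256 - 3p = 7p - 94, so 350 = 10p and p* = 35, q* = 151.
The floor of 65 is above the equilibrium price 35, so it binds.
At p = 65: qd = 256 - 3·65 = 61 and qs = 7·65 - 94 = 361.
Consumer surplus without the control is ½ · (256/3 - 35) · 151 = 22801/6.
With the floor, consumers buy 61 units at 65, so CS = ½ · (256/3 - 65) · 61 = 3721/6.
Change in consumer surplus = 3721/6 - 22801/6 = -3180.

-3180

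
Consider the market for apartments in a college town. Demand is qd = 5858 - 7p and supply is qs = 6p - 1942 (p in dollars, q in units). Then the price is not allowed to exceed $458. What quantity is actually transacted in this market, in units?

In a free market, 5858 - 7p = 6p - 1942 gives the equilibrium p* = 600, q* = 1658.
Because the ceiling (458) lies below the market-clearing price, it is binding.
At p = 458: qd = 5858 - 7·458 = 2652 and qs = 6·458 - 1942 = 806.
The quantity actually transacted is the short side, supply: 806.

806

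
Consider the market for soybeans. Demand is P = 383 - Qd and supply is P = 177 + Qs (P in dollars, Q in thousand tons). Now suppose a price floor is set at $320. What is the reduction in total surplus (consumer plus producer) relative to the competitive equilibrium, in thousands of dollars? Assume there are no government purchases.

1600

Rearranging demand gives Qd = 383 - P; rearranging supply gives Qs = P - 177. Equilibrium: 383 - P = P - 177, so 560 = 2P and P* = 280, Q* = 103.
Since 320 > 280, the floor is binding.
At P = 320: Qd = 383 - 320 = 63 and Qs = 320 - 177 = 143.
Quantity traded falls to 63. At Q = 63 the demand price is 383 - 63 = 320 and the supply price is 177 + 63 = 240.
Deadweight loss = ½ · (320 - 240) · (103 - 63) = ½ · 80 · 40 = 1600.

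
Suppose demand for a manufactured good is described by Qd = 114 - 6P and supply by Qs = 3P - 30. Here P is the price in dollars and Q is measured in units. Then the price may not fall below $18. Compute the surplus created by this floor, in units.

18

Without the control the market clears where 114 - 6P = 3P - 30, i.e. P* = 16 and Q* = 18.
The floor of 18 is above the equilibrium price 16, so it binds.
At P = 18: Qd = 114 - 6·18 = 6 and Qs = 3·18 - 30 = 24.
Surplus = Qs - Qd = 24 - 6 = 18.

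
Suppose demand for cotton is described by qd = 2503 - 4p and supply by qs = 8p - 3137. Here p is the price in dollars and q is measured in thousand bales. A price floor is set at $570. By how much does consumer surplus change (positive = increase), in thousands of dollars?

-42300

In a free market, 2503 - 4p = 8p - 3137 gives the equilibrium p* = 470, q* = 623.
The floor of 570 is above the equilibrium price 470, so it binds.
At p = 570: qd = 2503 - 4·570 = 223 and qs = 8·570 - 3137 = 1423.
Consumer surplus without the control is ½ · (625.75 - 470) · 623 = 48516.125.
With the floor, consumers buy 223 units at 570, so CS = ½ · (625.75 - 570) · 223 = 6216.125.
Change in consumer surplus = 6216.125 - 48516.125 = -42300.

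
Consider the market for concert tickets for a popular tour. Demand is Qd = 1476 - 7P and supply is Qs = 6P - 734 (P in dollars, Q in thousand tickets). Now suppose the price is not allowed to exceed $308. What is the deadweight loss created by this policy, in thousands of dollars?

0

Without the control the market clears where 1476 - 7P = 6P - 734, i.e. P* = 170 and Q* = 286.
The ceiling of 308 is above the equilibrium price 170, so it is not binding; the market clears at P* = 170, Q* = 286.
Since the control does not bind, no trades are prevented and deadweight loss is zero.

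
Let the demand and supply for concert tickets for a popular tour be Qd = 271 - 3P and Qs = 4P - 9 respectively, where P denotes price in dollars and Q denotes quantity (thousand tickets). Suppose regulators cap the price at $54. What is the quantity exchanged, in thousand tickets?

Equilibrium: 271 - 3P = 4P - 9, so 280 = 7P and P* = 40, Q* = 151.
The ceiling of 54 is above the equilibrium price 40, so it is not binding; the market clears at P* = 40, Q* = 151.

151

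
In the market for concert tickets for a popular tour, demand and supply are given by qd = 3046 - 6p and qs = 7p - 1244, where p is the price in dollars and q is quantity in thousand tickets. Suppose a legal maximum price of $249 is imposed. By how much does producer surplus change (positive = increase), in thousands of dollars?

-63382.5

Setting quantity demanded equal to quantity supplied, 3046 - 6p = 7p - 1244, gives p* = 330 and q* = 1066.
Since 249 < 330, the ceiling is binding.
At p = 249: qd = 3046 - 6·249 = 1552 and qs = 7·249 - 1244 = 499.
Producer surplus without the control is ½ · (330 - 1244/7) · 1066 = 568178/7.
With the ceiling, producers sell 499 units at 249, so PS = ½ · (249 - 1244/7) · 499 = 249001/14.
Change in producer surplus = 249001/14 - 568178/7 = -63382.5.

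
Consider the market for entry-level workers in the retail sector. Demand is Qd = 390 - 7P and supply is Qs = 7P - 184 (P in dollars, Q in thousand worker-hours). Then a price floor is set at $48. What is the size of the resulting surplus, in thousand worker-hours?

98

Setting quantity demanded equal to quantity supplied, 390 - 7P = 7P - 184, gives P* = 41 and Q* = 103.
Since 48 > 41, the floor is binding.
At P = 48: Qd = 390 - 7·48 = 54 and Qs = 7·48 - 184 = 152.
Surplus = Qs - Qd = 152 - 54 = 98.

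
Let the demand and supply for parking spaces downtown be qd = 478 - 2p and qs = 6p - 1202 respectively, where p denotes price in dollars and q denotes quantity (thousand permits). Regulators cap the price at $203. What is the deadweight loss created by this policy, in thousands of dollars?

588

Setting quantity demanded equal to quantity supplied, 478 - 2p = 6p - 1202, gives p* = 210 and q* = 58.
The ceiling of 203 is below the equilibrium price 210, so it binds.
At p = 203: qd = 478 - 2·203 = 72 and qs = 6·203 - 1202 = 16.
Quantity traded falls to 16. At q = 16 the demand price is (478 - 16)/2 = 231 and the supply price is (1202 + 16)/6 = 203.
Deadweight loss = ½ · (231 - 203) · (58 - 16) = ½ · 28 · 42 = 588.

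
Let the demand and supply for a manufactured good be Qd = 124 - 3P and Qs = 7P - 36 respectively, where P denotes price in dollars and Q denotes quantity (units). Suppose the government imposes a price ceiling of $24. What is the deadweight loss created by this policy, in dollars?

0

Setting quantity demanded equal to quantity supplied, 124 - 3P = 7P - 36, gives P* = 16 and Q* = 76.
The ceiling of 24 is above the equilibrium price 16, so it is not binding; the market clears at P* = 16, Q* = 76.
Since the control does not bind, no trades are prevented and deadweight loss is zero.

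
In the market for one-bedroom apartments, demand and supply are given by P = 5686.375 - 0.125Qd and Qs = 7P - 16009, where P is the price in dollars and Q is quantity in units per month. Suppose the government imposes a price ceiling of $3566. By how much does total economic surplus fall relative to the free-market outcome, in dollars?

1871336.25

Rearranging demand gives Qd = 45491 - 8P. Equilibrium: 45491 - 8P = 7P - 16009, so 61500 = 15P and P* = 4100, Q* = 12691.
The ceiling of 3566 is below the equilibrium price 4100, so it binds.
At P = 3566: Qd = 45491 - 8·3566 = 16963 and Qs = 7·3566 - 16009 = 8953.
Quantity traded falls to 8953. At Q = 8953 the demand price is (45491 - 8953)/8 = 4567.25 and the supply price is (16009 + 8953)/7 = 3566.
Deadweight loss = ½ · (4567.25 - 3566) · (12691 - 8953) = ½ · 1001.25 · 3738 = 1871336.25.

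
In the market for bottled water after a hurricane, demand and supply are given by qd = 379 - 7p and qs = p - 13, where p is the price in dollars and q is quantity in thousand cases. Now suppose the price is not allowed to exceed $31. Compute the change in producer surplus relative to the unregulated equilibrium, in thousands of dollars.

Without the control the market clears where 379 - 7p = p - 13, i.e. p* = 49 and q* = 36.
The ceiling of 31 is below the equilibrium price 49, so it binds.
At p = 31: qd = 379 - 7·31 = 162 and qs = 31 - 13 = 18.
Producer surplus without the control is ½ · (49 - 13) · 36 = 648.
With the ceiling, producers sell 18 units at 31, so PS = ½ · (31 - 13) · 18 = 162.
Change in producer surplus = 162 - 648 = -486.

-486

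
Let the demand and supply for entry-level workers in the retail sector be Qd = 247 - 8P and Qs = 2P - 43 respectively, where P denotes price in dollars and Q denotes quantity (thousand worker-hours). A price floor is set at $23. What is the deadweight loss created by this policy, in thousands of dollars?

Setting quantity demanded equal to quantity supplied, 247 - 8P = 2P - 43, gives P* = 29 and Q* = 15.
The floor of 23 is below the equilibrium price 29, so it is not binding; the market clears at P* = 29, Q* = 15.
Since the control does not bind, no trades are prevented and deadweight loss is zero.

0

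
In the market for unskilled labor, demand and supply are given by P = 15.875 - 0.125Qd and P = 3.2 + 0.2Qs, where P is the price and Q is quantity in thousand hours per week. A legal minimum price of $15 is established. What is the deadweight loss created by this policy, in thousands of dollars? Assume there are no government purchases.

166.4

Rearranging demand gives Qd = 127 - 8P; rearranging supply gives Qs = 5P - 16. Equilibrium: 127 - 8P = 5P - 16, so 143 = 13P and P* = 11, Q* = 39.
Because the floor (15) lies above the market-clearing price, it is binding.
At P = 15: Qd = 127 - 8·15 = 7 and Qs = 5·15 - 16 = 59.
Quantity traded falls to 7. At Q = 7 the demand price is (127 - 7)/8 = 15 and the supply price is (16 + 7)/5 = 4.6.
Deadweight loss = ½ · (15 - 4.6) · (39 - 7) = ½ · 10.4 · 32 = 166.4.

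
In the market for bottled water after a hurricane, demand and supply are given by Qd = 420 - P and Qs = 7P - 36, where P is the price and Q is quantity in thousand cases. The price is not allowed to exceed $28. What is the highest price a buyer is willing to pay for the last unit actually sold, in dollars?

260

In a free market, 420 - P = 7P - 36 gives the equilibrium P* = 57, Q* = 363.
Since 28 < 57, the ceiling is binding.
At P = 28: Qd = 420 - 28 = 392 and Qs = 7·28 - 36 = 160.
Only 160 units reach the market. On the demand curve, the marginal buyer's willingness to pay at Q = 160 is (420 - 160) = 260.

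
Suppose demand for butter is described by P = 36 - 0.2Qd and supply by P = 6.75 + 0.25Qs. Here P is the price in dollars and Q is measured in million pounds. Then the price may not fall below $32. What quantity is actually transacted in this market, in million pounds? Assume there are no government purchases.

Rearranging demand gives Qd = 180 - 5P; rearranging supply gives Qs = 4P - 27. Without the control the market clears where 180 - 5P = 4P - 27, i.e. P* = 23 and Q* = 65.
Because the floor (32) lies above the market-clearing price, it is binding.
At P = 32: Qd = 180 - 5·32 = 20 and Qs = 4·32 - 27 = 101.
The quantity actually transacted is the short side, demand: 20.

20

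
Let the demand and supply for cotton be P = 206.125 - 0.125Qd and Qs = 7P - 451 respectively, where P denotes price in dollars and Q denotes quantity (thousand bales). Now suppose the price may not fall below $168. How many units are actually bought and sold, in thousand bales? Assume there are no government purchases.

Rearranging demand gives Qd = 1649 - 8P. Equilibrium: 1649 - 8P = 7P - 451, so 2100 = 15P and P* = 140, Q* = 529.
The floor of 168 is above the equilibrium price 140, so it binds.
At P = 168: Qd = 1649 - 8·168 = 305 and Qs = 7·168 - 451 = 725.
The quantity actually transacted is the short side, demand: 305.

305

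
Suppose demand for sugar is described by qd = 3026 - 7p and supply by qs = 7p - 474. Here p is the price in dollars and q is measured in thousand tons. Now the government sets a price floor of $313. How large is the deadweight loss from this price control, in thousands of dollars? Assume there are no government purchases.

Setting quantity demanded equal to quantity supplied, 3026 - 7p = 7p - 474, gives p* = 250 and q* = 1276.
Because the floor (313) lies above the market-clearing price, it is binding.
At p = 313: qd = 3026 - 7·313 = 835 and qs = 7·313 - 474 = 1717.
Quantity traded falls to 835. At q = 835 the demand price is (3026 - 835)/7 = 313 and the supply price is (474 + 835)/7 = 187.
Deadweight loss = ½ · (313 - 187) · (1276 - 835) = ½ · 126 · 441 = 27783.

27783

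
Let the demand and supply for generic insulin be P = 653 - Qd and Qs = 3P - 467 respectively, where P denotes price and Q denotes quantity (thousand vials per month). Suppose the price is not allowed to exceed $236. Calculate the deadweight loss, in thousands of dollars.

Rearranging demand gives Qd = 653 - P. In a free market, 653 - P = 3P - 467 gives the equilibrium P* = 280, Q* = 373.
Since 236 < 280, the ceiling is binding.
At P = 236: Qd = 653 - 236 = 417 and Qs = 3·236 - 467 = 241.
Quantity traded falls to 241. At Q = 241 the demand price is 653 - 241 = 412 and the supply price is (467 + 241)/3 = 236.
Deadweight loss = ½ · (412 - 236) · (373 - 241) = ½ · 176 · 132 = 11616.

11616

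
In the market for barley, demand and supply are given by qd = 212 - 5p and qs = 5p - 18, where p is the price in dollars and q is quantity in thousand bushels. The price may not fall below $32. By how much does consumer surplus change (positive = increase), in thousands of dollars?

-670.5

In a free market, 212 - 5p = 5p - 18 gives the equilibrium p* = 23, q* = 97.
Because the floor (32) lies above the market-clearing price, it is binding.
At p = 32: qd = 212 - 5·32 = 52 and qs = 5·32 - 18 = 142.
Consumer surplus without the control is ½ · (42.4 - 23) · 97 = 940.9.
With the floor, consumers buy 52 units at 32, so CS = ½ · (42.4 - 32) · 52 = 270.4.
Change in consumer surplus = 270.4 - 940.9 = -670.5.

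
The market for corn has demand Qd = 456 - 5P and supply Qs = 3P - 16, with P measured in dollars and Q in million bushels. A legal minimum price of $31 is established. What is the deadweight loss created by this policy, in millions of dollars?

0

Equilibrium: 456 - 5P = 3P - 16, so 472 = 8P and P* = 59, Q* = 161.
Since 31 is below P* = 59, the floor does not bind and the free-market outcome prevails.
Since the control does not bind, no trades are prevented and deadweight loss is zero.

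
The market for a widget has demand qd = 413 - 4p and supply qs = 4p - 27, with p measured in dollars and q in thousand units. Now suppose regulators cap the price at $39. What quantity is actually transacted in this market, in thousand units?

129

Setting quantity demanded equal to quantity supplied, 413 - 4p = 4p - 27, gives p* = 55 and q* = 193.
Because the ceiling (39) lies below the market-clearing price, it is binding.
At p = 39: qd = 413 - 4·39 = 257 and qs = 4·39 - 27 = 129.
The quantity actually transacted is the short side, supply: 129.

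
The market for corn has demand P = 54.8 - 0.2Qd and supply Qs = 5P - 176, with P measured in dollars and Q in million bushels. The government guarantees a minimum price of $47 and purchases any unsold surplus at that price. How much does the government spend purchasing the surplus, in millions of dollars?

Rearranging demand gives Qd = 274 - 5P. Equilibrium: 274 - 5P = 5P - 176, so 450 = 10P and P* = 45, Q* = 49.
The floor of 47 is above the equilibrium price 45, so it binds.
At P = 47: Qd = 274 - 5·47 = 39 and Qs = 5·47 - 176 = 59.
Surplus = Qs - Qd = 20.
Government expenditure = surplus × support price = 20 × 47 = 940.

940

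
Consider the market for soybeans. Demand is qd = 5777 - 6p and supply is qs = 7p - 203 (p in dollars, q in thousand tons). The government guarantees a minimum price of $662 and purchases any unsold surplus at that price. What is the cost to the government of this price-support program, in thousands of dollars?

Equilibrium: 5777 - 6p = 7p - 203, so 5980 = 13p and p* = 460, q* = 3017.
Since 662 > 460, the floor is binding.
At p = 662: qd = 5777 - 6·662 = 1805 and qs = 7·662 - 203 = 4431.
Surplus = qs - qd = 2626.
Government expenditure = surplus × support price = 2626 × 662 = 1738412.

1738412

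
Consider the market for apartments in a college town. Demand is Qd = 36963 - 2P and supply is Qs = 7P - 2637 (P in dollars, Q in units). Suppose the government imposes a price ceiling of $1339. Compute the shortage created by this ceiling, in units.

Setting quantity demanded equal to quantity supplied, 36963 - 2P = 7P - 2637, gives P* = 4400 and Q* = 28163.
Since 1339 < 4400, the ceiling is binding.
At P = 1339: Qd = 36963 - 2·1339 = 34285 and Qs = 7·1339 - 2637 = 6736.
Shortage = Qd - Qs = 34285 - 6736 = 27549.

27549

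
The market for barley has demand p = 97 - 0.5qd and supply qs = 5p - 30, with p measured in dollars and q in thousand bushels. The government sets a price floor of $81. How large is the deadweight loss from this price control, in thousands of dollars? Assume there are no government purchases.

3361.4

Rearranging demand gives qd = 194 - 2p. Without the control the market clears where 194 - 2p = 5p - 30, i.e. p* = 32 and q* = 130.
Since 81 > 32, the floor is binding.
At p = 81: qd = 194 - 2·81 = 32 and qs = 5·81 - 30 = 375.
Quantity traded falls to 32. At q = 32 the demand price is (194 - 32)/2 = 81 and the supply price is (30 + 32)/5 = 12.4.
Deadweight loss = ½ · (81 - 12.4) · (130 - 32) = ½ · 68.6 · 98 = 3361.4.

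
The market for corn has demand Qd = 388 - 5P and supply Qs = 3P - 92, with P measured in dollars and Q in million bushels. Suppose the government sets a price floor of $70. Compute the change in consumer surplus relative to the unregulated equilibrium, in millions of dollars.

-630

Without the control the market clears where 388 - 5P = 3P - 92, i.e. P* = 60 and Q* = 88.
Since 70 > 60, the floor is binding.
At P = 70: Qd = 388 - 5·70 = 38 and Qs = 3·70 - 92 = 118.
Consumer surplus without the control is ½ · (77.6 - 60) · 88 = 774.4.
With the floor, consumers buy 38 units at 70, so CS = ½ · (77.6 - 70) · 38 = 144.4.
Change in consumer surplus = 144.4 - 774.4 = -630.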